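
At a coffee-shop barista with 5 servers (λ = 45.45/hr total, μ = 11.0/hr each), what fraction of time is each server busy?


ρ = λ/(cμ) = 45.45/(5·11.0) = 45.45/55.00 = 0.8264

Final: 0.8264


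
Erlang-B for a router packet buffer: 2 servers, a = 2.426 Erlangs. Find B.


B(c,a) = (a^c/c!) / Σ_{k=0}^{c} a^k/k!
a^2/2! = 2.942738
Σ terms (k=0..2): 1.00000 + 2.42600 + 2.94274 = 6.368738
B = 2.942738/6.368738 = 0.462060

Final: 0.462060


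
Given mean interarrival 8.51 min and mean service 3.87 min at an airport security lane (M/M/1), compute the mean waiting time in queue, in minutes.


λ = 60/8.51 = 7.0505 /hr
μ = 60/3.87 = 15.5039 /hr
ρ = λ/μ = 7.0505/15.5039 = 0.4548
Wq = ρ/(μ−λ) = 0.4548/(15.5039−7.0505) = 0.05380 hr
In minutes: 0.05380·60 = 3.228 min

Final: 3.228 min


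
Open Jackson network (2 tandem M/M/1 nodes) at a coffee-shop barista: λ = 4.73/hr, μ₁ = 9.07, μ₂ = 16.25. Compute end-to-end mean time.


Each node sees arrival rate λ = 4.73/hr (tandem ⇒ throughput preserved).
W₁ = 1/(μ₁−λ) = 1/(9.07−4.73) = 0.23041 hr
W₂ = 1/(μ₂−λ) = 1/(16.25−4.73) = 0.08681 hr
W_total = W₁ + W₂ = 0.23041 + 0.08681 = 0.31722 hr

Final: 0.31722 hr


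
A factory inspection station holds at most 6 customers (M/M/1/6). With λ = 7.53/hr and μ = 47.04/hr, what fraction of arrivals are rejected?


ρ = λ/μ = 7.53/47.04 = 0.1601
P_K = (1−ρ)ρ^K/(1−ρ^(K+1)) = (0.8399·0.00001683)/(1 − 0.000002693)
= 0.00001413/0.999997 = 0.00001413

Final: 0.00001413


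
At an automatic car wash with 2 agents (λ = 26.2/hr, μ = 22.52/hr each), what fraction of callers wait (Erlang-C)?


a = λ/μ = 1.1634; ρ = a/2 = 0.5817
P₀ = 0.264458 (from M/M/c formula)
C(c,a) = [a^c/(c!(1−ρ))]·P₀ = [1.35352/(2·0.4183)]·0.264458
= 1.61791·0.264458 = 0.427868

Final: 0.427868


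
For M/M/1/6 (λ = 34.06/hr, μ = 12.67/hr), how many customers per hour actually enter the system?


ρ = 2.6882; P_K = (1−ρ)ρ^6/(1−ρ^7) = 0.628629
λ_eff = λ(1 − P_K) = 34.06·(1 − 0.628629) = 34.06·0.371371 = 12.6489 /hr

Final: 12.6489 /hr


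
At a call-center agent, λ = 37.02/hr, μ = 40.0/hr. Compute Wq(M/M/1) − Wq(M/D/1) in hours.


ρ = 37.02/40.0 = 0.9255
Wq(M/M/1) = ρ/(μ−λ) = 0.9255/2.98 = 0.31057 hr
Wq(M/D/1) = ρ/(2(μ−λ)) = 0.15529 hr
Savings = 0.31057 − 0.15529 = 0.15529 hr

Final: 0.15529 hr


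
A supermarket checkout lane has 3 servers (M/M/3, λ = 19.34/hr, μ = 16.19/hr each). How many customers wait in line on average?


a = λ/μ = 1.1946; ρ = a/3 = 0.3982
P₀ = 0.295846
Lq = P₀·a^c·ρ / (c!·(1−ρ)²) = 0.295846·1.70463·0.3982/(6·0.36218)
= 0.09241

Final: 0.09241


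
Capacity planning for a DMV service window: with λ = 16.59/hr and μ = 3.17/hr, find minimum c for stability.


Stability requires cμ > λ ⇔ c > λ/μ.
λ/μ = 16.59/3.17 = 5.2334
Minimum integer c = ⌊5.2334⌋ + 1 = 6
Check: 6·3.17 = 19.02 > 16.59, while 5·3.17 = 15.85 ≤ 16.59

Final: 6 servers


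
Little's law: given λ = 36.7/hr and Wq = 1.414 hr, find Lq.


Lq = λWq = 36.7·1.414 = 51.8938

Final: 51.8938


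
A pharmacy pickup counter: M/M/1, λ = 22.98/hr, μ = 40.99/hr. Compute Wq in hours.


ρ = 22.98/40.99 = 0.5606
Wq = ρ/(μ−λ) = 0.5606/(40.99 − 22.98) = 0.5606/18.01 = 0.03113 hr

Final: 0.03113 hr


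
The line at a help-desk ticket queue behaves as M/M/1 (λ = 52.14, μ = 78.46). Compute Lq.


ρ = 52.14/78.46 = 0.6645
Lq = ρ²/(1−ρ) = 0.4416/0.3355 = 1.3165

Final: 1.3165


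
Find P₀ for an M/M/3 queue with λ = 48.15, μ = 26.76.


a = λ/μ = 48.15/26.76 = 1.7993; ρ = a/c = 0.5998
Σ_{k=0}^{2} a^k/k! (terms k=0..2) = 1.00000 + 1.79933 + 1.61879 = 4.41812
Tail: a^3/(3!(1−ρ)) = 5.82546/(6·0.4002) = 2.42592
P₀ = 1/(4.41812 + 2.42592) = 1/6.84403 = 0.146113

Final: 0.146113


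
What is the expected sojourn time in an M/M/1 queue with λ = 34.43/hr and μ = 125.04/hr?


W = 1/(μ−λ) = 1/(125.04 − 34.43) = 1/90.61 = 0.01104 hr

Final: 0.01104 hr


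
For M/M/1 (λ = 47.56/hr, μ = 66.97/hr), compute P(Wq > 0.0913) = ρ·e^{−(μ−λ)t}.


ρ = 47.56/66.97 = 0.7102
P(Wq > t) = ρ·e^{−(μ−λ)t} = 0.7102·e^{−1.7721}
= 0.7102·0.169970 = 0.120707

Final: 0.120707


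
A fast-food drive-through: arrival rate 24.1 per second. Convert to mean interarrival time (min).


Mean interarrival time = 1/λ = 1/24.1 second = 0.04149 second
In minutes: 0.04149 × 0.0166667 = 0.0006916 min

Final: 0.0006916 min


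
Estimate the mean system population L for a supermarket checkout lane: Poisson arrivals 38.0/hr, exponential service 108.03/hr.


ρ = λ/μ = 38.0/108.03 = 0.3518
L = ρ/(1−ρ) = 0.3518/(1 − 0.3518) = 0.3518/0.6482 = 0.5426

Final: 0.5426


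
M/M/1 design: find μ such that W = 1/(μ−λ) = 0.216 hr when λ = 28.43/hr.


W = 1/(μ−λ) ⇒ μ − λ = 1/W = 1/0.216 = 4.6296
μ = λ + 1/W = 28.43 + 4.6296 = 33.0596 per hr

Final: 33.0596 /hr


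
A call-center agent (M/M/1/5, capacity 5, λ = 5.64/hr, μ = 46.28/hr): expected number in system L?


ρ = 5.64/46.28 = 0.1219
L = ρ[1 − (K+1)ρ^K + Kρ^(K+1)] / [(1−ρ)(1−ρ^(K+1))]
Numerator: 0.1219·(1 − 6·0.00002688 + 5·0.000003276) = 0.121849
Denominator: (0.8781)·(0.999997) = 0.878130
L = 0.121849/0.878130 = 0.1388

Final: 0.1388


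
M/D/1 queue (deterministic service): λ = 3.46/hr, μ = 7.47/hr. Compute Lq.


ρ = 3.46/7.47 = 0.4632
M/D/1: Lq = ρ²/(2(1−ρ)) = 0.2145/(2·0.5368) = 0.19983

Final: 0.19983


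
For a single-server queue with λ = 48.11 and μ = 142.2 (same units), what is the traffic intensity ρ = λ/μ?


ρ = λ/μ = 48.11/142.2 = 0.3383

Final: 0.3383


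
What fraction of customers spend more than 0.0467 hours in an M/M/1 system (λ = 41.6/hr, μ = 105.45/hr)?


W ~ Exponential(μ−λ) for M/M/1.
μ − λ = 105.45 − 41.6 = 63.8500
P(W > t) = e^{−(μ−λ)t} = e^{−2.9818} = 0.050702

Final: 0.050702


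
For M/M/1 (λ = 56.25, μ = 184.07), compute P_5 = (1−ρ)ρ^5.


ρ = 56.25/184.07 = 0.3056
P_n = (1−ρ)·ρ^n = (1 − 0.3056)·0.3056^5 = 0.6944·0.002665 = 0.001851

Final: 0.001851


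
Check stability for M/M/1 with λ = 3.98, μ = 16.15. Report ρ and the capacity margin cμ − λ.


Total capacity cμ = 1·16.15 = 16.15/hr
ρ = λ/(cμ) = 3.98/16.15 = 0.2464
Stable ⇔ ρ < 1: YES
Spare capacity = cμ − λ = 16.15 − 3.98 = 12.17/hr

Final: ρ = 0.2464; stable; margin = 12.17/hr


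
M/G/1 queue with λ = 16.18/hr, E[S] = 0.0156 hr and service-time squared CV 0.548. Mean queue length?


ρ = λ·E[S] = 16.18·0.0156 = 0.2524
Lq = ρ²(1+C_s²)/(2(1−ρ)) = 0.06371·(1+0.548)/(2·0.7476)
= 0.06371·1.5480/1.4952 = 0.06596

Final: 0.06596


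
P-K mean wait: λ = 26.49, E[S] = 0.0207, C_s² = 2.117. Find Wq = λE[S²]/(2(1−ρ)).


ρ = λ·E[S] = 26.49·0.0207 = 0.5483
E[S²] = E[S]²(1+C_s²) = 0.0207²·(1+2.117) = 0.001336
Wq = λ·E[S²]/(2(1−ρ)) = 26.49·0.001336/(2·0.4517) = 0.03917 hr

Final: 0.03917 hr


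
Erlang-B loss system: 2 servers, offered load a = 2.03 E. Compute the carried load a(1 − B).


B(2,2.03) = 0.404768 (Erlang-B)
Carried load = a(1 − B) = 2.03·(1 − 0.404768) = 2.03·0.595232 = 1.2083 E

Final: 1.2083 Erlangs


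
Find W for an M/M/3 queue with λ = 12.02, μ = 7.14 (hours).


a = 1.6835; ρ = 0.5612; P₀ = 0.169133
Lq = P₀·a^c·ρ/(c!(1−ρ)²) = 0.39189
Wq = Lq/λ = 0.39189/12.02 = 0.03260 hr
W = Wq + 1/μ = 0.03260 + 0.14006 = 0.17266 hr

Final: 0.17266 hr


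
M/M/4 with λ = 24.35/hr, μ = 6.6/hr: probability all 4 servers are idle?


a = λ/μ = 24.35/6.6 = 3.6894; ρ = a/c = 0.9223
Σ_{k=0}^{3} a^k/k! (terms k=0..3) = 1.00000 + 3.68939 + 6.80581 + 8.36978 = 19.86498
Tail: a^4/(4!(1−ρ)) = 185.27641/(24·0.07765) = 99.41661
P₀ = 1/(19.86498 + 99.41661) = 1/119.28159 = 0.008384

Final: 0.008384


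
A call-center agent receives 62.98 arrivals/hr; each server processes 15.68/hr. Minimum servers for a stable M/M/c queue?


Stability requires cμ > λ ⇔ c > λ/μ.
λ/μ = 62.98/15.68 = 4.0166
Minimum integer c = ⌊4.0166⌋ + 1 = 5
Check: 5·15.68 = 78.40 > 62.98, while 4·15.68 = 62.72 ≤ 62.98

Final: 5 servers


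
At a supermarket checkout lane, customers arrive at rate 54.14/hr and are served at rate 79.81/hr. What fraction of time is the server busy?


ρ = λ/μ = 54.14/79.81 = 0.6784

Final: 0.6784


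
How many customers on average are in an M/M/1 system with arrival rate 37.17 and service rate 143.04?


ρ = λ/μ = 37.17/143.04 = 0.2599
L = ρ/(1−ρ) = 0.2599/(1 − 0.2599) = 0.2599/0.7401 = 0.3511

Final: 0.3511


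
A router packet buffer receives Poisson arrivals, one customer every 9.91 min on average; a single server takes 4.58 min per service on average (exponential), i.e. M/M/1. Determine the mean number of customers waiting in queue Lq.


λ = 60/9.91 = 6.0545 /hr
μ = 60/4.58 = 13.1004 /hr
ρ = λ/μ = 6.0545/13.1004 = 0.4622
Lq = ρ²/(1−ρ) = 0.2136/0.5378 = 0.3971

Final: 0.3971


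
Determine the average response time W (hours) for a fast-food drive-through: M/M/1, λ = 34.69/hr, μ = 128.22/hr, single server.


W = 1/(μ−λ) = 1/(128.22 − 34.69) = 1/93.53 = 0.01069 hr

Final: 0.01069 hr


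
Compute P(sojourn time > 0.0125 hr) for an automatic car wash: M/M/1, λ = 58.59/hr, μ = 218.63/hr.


W ~ Exponential(μ−λ) for M/M/1.
μ − λ = 218.63 − 58.59 = 160.0400
P(W > t) = e^{−(μ−λ)t} = e^{−2.0005} = 0.135268

Final: 0.135268


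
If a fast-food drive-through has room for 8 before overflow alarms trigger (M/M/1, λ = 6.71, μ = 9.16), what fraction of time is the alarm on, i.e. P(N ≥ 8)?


ρ = 6.71/9.16 = 0.7325
P(N ≥ n) = ρ^n = 0.7325^8 = 0.082912

Final: 0.082912


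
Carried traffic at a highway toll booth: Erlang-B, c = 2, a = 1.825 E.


B(2,1.825) = 0.370868 (Erlang-B)
Carried load = a(1 − B) = 1.825·(1 − 0.370868) = 1.825·0.629132 = 1.1482 E

Final: 1.1482 Erlangs


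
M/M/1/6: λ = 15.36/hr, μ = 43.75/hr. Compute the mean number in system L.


ρ = 15.36/43.75 = 0.3511
L = ρ[1 − (K+1)ρ^K + Kρ^(K+1)] / [(1−ρ)(1−ρ^(K+1))]
Numerator: 0.3511·(1 − 7·0.001873 + 6·0.0006575) = 0.347868
Denominator: (0.6489)·(0.999343) = 0.648488
L = 0.347868/0.648488 = 0.5364

Final: 0.5364


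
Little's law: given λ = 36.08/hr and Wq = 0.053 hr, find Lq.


Lq = λWq = 36.08·0.053 = 1.9122

Final: 1.9122


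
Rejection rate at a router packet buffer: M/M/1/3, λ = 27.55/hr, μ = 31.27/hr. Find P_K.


ρ = λ/μ = 27.55/31.27 = 0.8810
P_K = (1−ρ)ρ^K/(1−ρ^(K+1)) = (0.1190·0.683882)/(1 − 0.602525)
= 0.081357/0.397475 = 0.204685

Final: 0.204685


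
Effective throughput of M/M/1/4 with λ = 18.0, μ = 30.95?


ρ = 0.5816; P_K = (1−ρ)ρ^4/(1−ρ^5) = 0.051281
λ_eff = λ(1 − P_K) = 18.0·(1 − 0.051281) = 18.0·0.948719 = 17.0769 /hr

Final: 17.0769 /hr


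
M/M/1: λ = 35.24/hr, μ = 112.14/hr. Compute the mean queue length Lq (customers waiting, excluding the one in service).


ρ = 35.24/112.14 = 0.3143
Lq = ρ²/(1−ρ) = 0.09875/0.6857 = 0.1440

Final: 0.1440


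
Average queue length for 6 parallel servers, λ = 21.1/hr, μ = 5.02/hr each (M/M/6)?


a = λ/μ = 4.2032; ρ = a/6 = 0.7005
P₀ = 0.013171
Lq = P₀·a^c·ρ / (c!·(1−ρ)²) = 0.013171·5514.07195·0.7005/(720·0.08968)
= 0.78793

Final: 0.78793


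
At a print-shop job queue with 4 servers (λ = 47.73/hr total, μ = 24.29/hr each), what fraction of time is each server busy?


ρ = λ/(cμ) = 47.73/(4·24.29) = 47.73/97.16 = 0.4913

Final: 0.4913


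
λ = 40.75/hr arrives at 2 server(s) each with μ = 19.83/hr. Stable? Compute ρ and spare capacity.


Total capacity cμ = 2·19.83 = 39.66/hr
ρ = λ/(cμ) = 40.75/39.66 = 1.0275
Stable ⇔ ρ < 1: NO
Spare capacity = cμ − λ = 39.66 − 40.75 = -1.09/hr

Final: ρ = 1.0275; unstable; margin = -1.09/hr


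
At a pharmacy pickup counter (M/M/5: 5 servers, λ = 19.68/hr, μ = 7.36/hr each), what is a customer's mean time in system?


a = 2.6739; ρ = 0.5348; P₀ = 0.066606
Lq = P₀·a^c·ρ/(c!(1−ρ)²) = 0.18747
Wq = Lq/λ = 0.18747/19.68 = 0.009526 hr
W = Wq + 1/μ = 0.009526 + 0.13587 = 0.14540 hr

Final: 0.14540 hr


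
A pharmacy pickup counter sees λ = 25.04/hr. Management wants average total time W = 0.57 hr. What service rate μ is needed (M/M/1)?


W = 1/(μ−λ) ⇒ μ − λ = 1/W = 1/0.57 = 1.7544
μ = λ + 1/W = 25.04 + 1.7544 = 26.7944 per hr

Final: 26.7944 /hr


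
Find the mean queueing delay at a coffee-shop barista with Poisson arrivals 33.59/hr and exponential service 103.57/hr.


ρ = 33.59/103.57 = 0.3243
Wq = ρ/(μ−λ) = 0.3243/(103.57 − 33.59) = 0.3243/69.98 = 0.004634 hr

Final: 0.004634 hr


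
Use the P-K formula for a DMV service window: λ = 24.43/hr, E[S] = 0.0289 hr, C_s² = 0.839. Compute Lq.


ρ = λ·E[S] = 24.43·0.0289 = 0.7060
Lq = ρ²(1+C_s²)/(2(1−ρ)) = 0.4985·(1+0.839)/(2·0.2940)
= 0.4985·1.8390/0.5879 = 1.55915

Final: 1.55915


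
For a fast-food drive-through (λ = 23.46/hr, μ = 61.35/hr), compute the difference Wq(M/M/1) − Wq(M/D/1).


ρ = 23.46/61.35 = 0.3824
Wq(M/M/1) = ρ/(μ−λ) = 0.3824/37.89 = 0.01009 hr
Wq(M/D/1) = ρ/(2(μ−λ)) = 0.005046 hr
Savings = 0.01009 − 0.005046 = 0.005046 hr

Final: 0.005046 hr


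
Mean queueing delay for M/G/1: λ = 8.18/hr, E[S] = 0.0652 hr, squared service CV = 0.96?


ρ = λ·E[S] = 8.18·0.0652 = 0.5333
E[S²] = E[S]²(1+C_s²) = 0.0652²·(1+0.96) = 0.008332
Wq = λ·E[S²]/(2(1−ρ)) = 8.18·0.008332/(2·0.4667) = 0.07302 hr

Final: 0.07302 hr


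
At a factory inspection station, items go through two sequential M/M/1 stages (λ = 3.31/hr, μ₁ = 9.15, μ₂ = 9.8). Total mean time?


Each node sees arrival rate λ = 3.31/hr (tandem ⇒ throughput preserved).
W₁ = 1/(μ₁−λ) = 1/(9.15−3.31) = 0.17123 hr
W₂ = 1/(μ₂−λ) = 1/(9.8−3.31) = 0.15408 hr
W_total = W₁ + W₂ = 0.17123 + 0.15408 = 0.32532 hr

Final: 0.32532 hr


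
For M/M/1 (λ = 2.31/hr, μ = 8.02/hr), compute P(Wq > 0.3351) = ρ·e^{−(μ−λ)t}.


ρ = 2.31/8.02 = 0.2880
P(Wq > t) = ρ·e^{−(μ−λ)t} = 0.2880·e^{−1.9134}
= 0.2880·0.147575 = 0.042506

Final: 0.042506


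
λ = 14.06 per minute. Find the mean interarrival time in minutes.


Mean interarrival time = 1/λ = 1/14.06 minute = 0.07112 minute
In minutes: 0.07112 × 1 = 0.07112 min

Final: 0.07112 min


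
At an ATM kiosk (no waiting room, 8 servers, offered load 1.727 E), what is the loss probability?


B(c,a) = (a^c/c!) / Σ_{k=0}^{c} a^k/k!
a^8/8! = 0.001963
Σ terms (k=0..8): 1.00000 + 1.72700 + 1.49126 + 0.85847 + 0.37064 + 0.12802 + 0.03685 + 0.009091 + 0.001963 = 5.623304
B = 0.001963/5.623304 = 0.0003490

Final: 0.0003490


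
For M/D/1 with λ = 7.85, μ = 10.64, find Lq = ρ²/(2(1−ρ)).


ρ = 7.85/10.64 = 0.7378
M/D/1: Lq = ρ²/(2(1−ρ)) = 0.5443/(2·0.2622) = 1.03792

Final: 1.03792


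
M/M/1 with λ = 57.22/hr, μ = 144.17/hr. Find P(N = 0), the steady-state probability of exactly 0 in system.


ρ = 57.22/144.17 = 0.3969
P_n = (1−ρ)·ρ^n = (1 − 0.3969)·0.3969^0 = 0.6031·1.000000 = 0.603107

Final: 0.603107


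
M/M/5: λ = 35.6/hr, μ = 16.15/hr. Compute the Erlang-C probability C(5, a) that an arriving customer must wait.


a = λ/μ = 2.2043; ρ = a/5 = 0.4409
P₀ = 0.108950 (from M/M/c formula)
C(c,a) = [a^c/(c!(1−ρ))]·P₀ = [52.04600/(120·0.5591)]·0.108950
= 0.77569·0.108950 = 0.084512

Final: 0.084512


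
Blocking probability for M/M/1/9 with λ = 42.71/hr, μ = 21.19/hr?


ρ = λ/μ = 42.71/21.19 = 2.0156
P_K = (1−ρ)ρ^K/(1−ρ^(K+1)) = (-1.0156·549.019200)/(1 − 1106.588486)
= -557.569286/-1105.588486 = 0.504319

Final: 0.504319


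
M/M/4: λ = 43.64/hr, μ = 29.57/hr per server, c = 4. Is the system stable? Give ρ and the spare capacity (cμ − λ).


Total capacity cμ = 4·29.57 = 118.28/hr
ρ = λ/(cμ) = 43.64/118.28 = 0.3690
Stable ⇔ ρ < 1: YES
Spare capacity = cμ − λ = 118.28 − 43.64 = 74.64/hr

Final: ρ = 0.3690; stable; margin = 74.64/hr


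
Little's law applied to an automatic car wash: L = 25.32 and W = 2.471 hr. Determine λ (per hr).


λ = L/W = 25.32/2.471 = 10.2469 /hr

Final: 10.2469 /hr


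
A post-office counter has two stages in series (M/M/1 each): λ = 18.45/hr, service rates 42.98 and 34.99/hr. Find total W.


Each node sees arrival rate λ = 18.45/hr (tandem ⇒ throughput preserved).
W₁ = 1/(μ₁−λ) = 1/(42.98−18.45) = 0.04077 hr
W₂ = 1/(μ₂−λ) = 1/(34.99−18.45) = 0.06046 hr
W_total = W₁ + W₂ = 0.04077 + 0.06046 = 0.10123 hr

Final: 0.10123 hr


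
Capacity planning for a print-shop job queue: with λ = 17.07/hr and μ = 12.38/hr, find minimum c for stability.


Stability requires cμ > λ ⇔ c > λ/μ.
λ/μ = 17.07/12.38 = 1.3788
Minimum integer c = ⌊1.3788⌋ + 1 = 2
Check: 2·12.38 = 24.76 > 17.07, while 1·12.38 = 12.38 ≤ 17.07

Final: 2 servers


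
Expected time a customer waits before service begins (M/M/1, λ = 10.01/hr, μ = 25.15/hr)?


ρ = 10.01/25.15 = 0.3980
Wq = ρ/(μ−λ) = 0.3980/(25.15 − 10.01) = 0.3980/15.14 = 0.02629 hr

Final: 0.02629 hr


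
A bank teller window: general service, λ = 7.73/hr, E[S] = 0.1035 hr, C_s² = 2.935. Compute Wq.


ρ = λ·E[S] = 7.73·0.1035 = 0.8001
E[S²] = E[S]²(1+C_s²) = 0.1035²·(1+2.935) = 0.042153
Wq = λ·E[S²]/(2(1−ρ)) = 7.73·0.042153/(2·0.1999) = 0.81483 hr

Final: 0.81483 hr


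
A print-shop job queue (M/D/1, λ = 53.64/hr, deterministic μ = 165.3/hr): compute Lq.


ρ = 53.64/165.3 = 0.3245
M/D/1: Lq = ρ²/(2(1−ρ)) = 0.1053/(2·0.6755) = 0.07794

Final: 0.07794


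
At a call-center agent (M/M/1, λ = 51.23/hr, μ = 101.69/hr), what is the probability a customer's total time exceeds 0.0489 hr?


W ~ Exponential(μ−λ) for M/M/1.
μ − λ = 101.69 − 51.23 = 50.4600
P(W > t) = e^{−(μ−λ)t} = e^{−2.4675} = 0.084797

Final: 0.084797


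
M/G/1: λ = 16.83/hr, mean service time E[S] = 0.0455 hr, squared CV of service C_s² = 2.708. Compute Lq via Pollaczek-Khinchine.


ρ = λ·E[S] = 16.83·0.0455 = 0.7658
Lq = ρ²(1+C_s²)/(2(1−ρ)) = 0.5864·(1+2.708)/(2·0.2342)
= 0.5864·3.7080/0.4685 = 4.64140

Final: 4.64140


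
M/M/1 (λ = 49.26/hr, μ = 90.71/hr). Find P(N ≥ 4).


ρ = 49.26/90.71 = 0.5430
P(N ≥ n) = ρ^n = 0.5430^4 = 0.086967

Final: 0.086967


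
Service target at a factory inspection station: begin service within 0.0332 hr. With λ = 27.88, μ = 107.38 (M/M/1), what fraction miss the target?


ρ = 27.88/107.38 = 0.2596
P(Wq > t) = ρ·e^{−(μ−λ)t} = 0.2596·e^{−2.6394}
= 0.2596·0.071404 = 0.018539

Final: 0.018539


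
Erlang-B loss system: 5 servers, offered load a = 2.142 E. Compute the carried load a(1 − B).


B(5,2.142) = 0.045126 (Erlang-B)
Carried load = a(1 − B) = 2.142·(1 − 0.045126) = 2.142·0.954874 = 2.0453 E

Final: 2.0453 Erlangs


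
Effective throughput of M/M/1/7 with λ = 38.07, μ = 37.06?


ρ = 1.0273; P_K = (1−ρ)ρ^7/(1−ρ^8) = 0.137075
λ_eff = λ(1 − P_K) = 38.07·(1 − 0.137075) = 38.07·0.862925 = 32.8516 /hr

Final: 32.8516 /hr


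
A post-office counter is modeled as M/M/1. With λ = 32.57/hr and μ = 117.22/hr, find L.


ρ = λ/μ = 32.57/117.22 = 0.2779
L = ρ/(1−ρ) = 0.2779/(1 − 0.2779) = 0.2779/0.7221 = 0.3848

Final: 0.3848


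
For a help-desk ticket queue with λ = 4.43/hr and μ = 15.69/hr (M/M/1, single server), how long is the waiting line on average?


ρ = 4.43/15.69 = 0.2823
Lq = ρ²/(1−ρ) = 0.07972/0.7177 = 0.1111

Final: 0.1111


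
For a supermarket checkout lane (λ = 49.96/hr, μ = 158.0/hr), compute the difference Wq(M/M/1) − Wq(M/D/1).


ρ = 49.96/158.0 = 0.3162
Wq(M/M/1) = ρ/(μ−λ) = 0.3162/108.04 = 0.002927 hr
Wq(M/D/1) = ρ/(2(μ−λ)) = 0.001463 hr
Savings = 0.002927 − 0.001463 = 0.001463 hr

Final: 0.001463 hr


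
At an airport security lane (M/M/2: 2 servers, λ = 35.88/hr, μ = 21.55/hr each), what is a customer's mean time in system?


a = 1.6650; ρ = 0.8325; P₀ = 0.091416
Lq = P₀·a^c·ρ/(c!(1−ρ)²) = 3.75886
Wq = Lq/λ = 3.75886/35.88 = 0.10476 hr
W = Wq + 1/μ = 0.10476 + 0.04640 = 0.15117 hr

Final: 0.15117 hr


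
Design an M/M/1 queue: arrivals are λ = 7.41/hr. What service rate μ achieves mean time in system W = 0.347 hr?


W = 1/(μ−λ) ⇒ μ − λ = 1/W = 1/0.347 = 2.8818
μ = λ + 1/W = 7.41 + 2.8818 = 10.2918 per hr

Final: 10.2918 /hr


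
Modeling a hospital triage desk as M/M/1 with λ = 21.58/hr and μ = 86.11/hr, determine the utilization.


ρ = λ/μ = 21.58/86.11 = 0.2506

Final: 0.2506


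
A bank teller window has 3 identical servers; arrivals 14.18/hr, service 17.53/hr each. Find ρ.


ρ = λ/(cμ) = 14.18/(3·17.53) = 14.18/52.59 = 0.2696

Final: 0.2696


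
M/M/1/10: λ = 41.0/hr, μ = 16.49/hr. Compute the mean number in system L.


ρ = 41.0/16.49 = 2.4864
L = ρ[1 − (K+1)ρ^K + Kρ^(K+1)] / [(1−ρ)(1−ρ^(K+1))]
Numerator: 2.4864·(1 − 11·9028.841118 + 10·22448.907571) = 311224.121277
Denominator: (-1.4864)·(-22447.907571) = 33365.567894
L = 311224.121277/33365.567894 = 9.3277

Final: 9.3277


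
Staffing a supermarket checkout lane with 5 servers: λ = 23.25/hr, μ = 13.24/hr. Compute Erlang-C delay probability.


a = λ/μ = 1.7560; ρ = a/5 = 0.3512
P₀ = 0.172085 (from M/M/c formula)
C(c,a) = [a^c/(c!(1−ρ))]·P₀ = [16.69840/(120·0.6488)]·0.172085
= 0.21448·0.172085 = 0.036909

Final: 0.036909


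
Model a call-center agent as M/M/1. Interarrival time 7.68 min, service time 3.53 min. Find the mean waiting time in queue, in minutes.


λ = 60/7.68 = 7.8125 /hr
μ = 60/3.53 = 16.9972 /hr
ρ = λ/μ = 7.8125/16.9972 = 0.4596
Wq = ρ/(μ−λ) = 0.4596/(16.9972−7.8125) = 0.05004 hr
In minutes: 0.05004·60 = 3.003 min

Final: 3.003 min


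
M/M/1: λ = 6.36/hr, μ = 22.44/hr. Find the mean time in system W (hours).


W = 1/(μ−λ) = 1/(22.44 − 6.36) = 1/16.08 = 0.06219 hr

Final: 0.06219 hr


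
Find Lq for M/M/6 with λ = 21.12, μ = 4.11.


a = λ/μ = 5.1387; ρ = a/6 = 0.8564
P₀ = 0.003584
Lq = P₀·a^c·ρ / (c!·(1−ρ)²) = 0.003584·18412.49118·0.8564/(720·0.02061)
= 3.80922

Final: 3.80922


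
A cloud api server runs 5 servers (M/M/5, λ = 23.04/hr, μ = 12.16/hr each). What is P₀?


a = λ/μ = 23.04/12.16 = 1.8947; ρ = a/c = 0.3789
Σ_{k=0}^{4} a^k/k! (terms k=0..4) = 1.00000 + 1.89474 + 1.79501 + 1.13369 + 0.53701 = 6.36046
Tail: a^5/(5!(1−ρ)) = 24.41993/(120·0.6211) = 0.32767
P₀ = 1/(6.36046 + 0.32767) = 1/6.68812 = 0.149519

Final: 0.149519


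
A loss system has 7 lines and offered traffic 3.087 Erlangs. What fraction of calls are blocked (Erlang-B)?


B(c,a) = (a^c/c!) / Σ_{k=0}^{c} a^k/k!
a^7/7! = 0.530061
Σ terms (k=0..7): 1.00000 + 3.08700 + 4.76478 + 4.90296 + 3.78386 + 2.33616 + 1.20195 + 0.53006 = 21.606779
B = 0.530061/21.606779 = 0.024532

Final: 0.024532


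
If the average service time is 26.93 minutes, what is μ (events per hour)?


μ = 1/(service time) in consistent units.
1 hour = 60 min, so μ = 60/26.93 = 2.2280 per hour

Final: 2.2280 /hr


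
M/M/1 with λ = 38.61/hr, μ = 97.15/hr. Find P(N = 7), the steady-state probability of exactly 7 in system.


ρ = 38.61/97.15 = 0.3974
P_n = (1−ρ)·ρ^n = (1 − 0.3974)·0.3974^7 = 0.6026·0.001566 = 0.0009436

Final: 0.0009436


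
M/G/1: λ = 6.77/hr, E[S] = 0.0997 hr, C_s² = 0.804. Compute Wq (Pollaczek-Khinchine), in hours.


ρ = λ·E[S] = 6.77·0.0997 = 0.6750
E[S²] = E[S]²(1+C_s²) = 0.0997²·(1+0.804) = 0.017932
Wq = λ·E[S²]/(2(1−ρ)) = 6.77·0.017932/(2·0.3250) = 0.18675 hr

Final: 0.18675 hr


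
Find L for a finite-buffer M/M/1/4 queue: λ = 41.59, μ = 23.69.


ρ = 41.59/23.69 = 1.7556
L = ρ[1 − (K+1)ρ^K + Kρ^(K+1)] / [(1−ρ)(1−ρ^(K+1))]
Numerator: 1.7556·(1 − 5·9.499384 + 4·16.677053) = 35.482802
Denominator: (-0.7556)·(-15.677053) = 11.845472
L = 35.482802/11.845472 = 2.9955

Final: 2.9955


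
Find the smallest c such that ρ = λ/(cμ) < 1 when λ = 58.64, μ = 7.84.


Stability requires cμ > λ ⇔ c > λ/μ.
λ/μ = 58.64/7.84 = 7.4796
Minimum integer c = ⌊7.4796⌋ + 1 = 8
Check: 8·7.84 = 62.72 > 58.64, while 7·7.84 = 54.88 ≤ 58.64

Final: 8 servers


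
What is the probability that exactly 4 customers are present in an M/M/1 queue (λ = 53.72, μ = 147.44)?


ρ = 53.72/147.44 = 0.3644
P_n = (1−ρ)·ρ^n = (1 − 0.3644)·0.3644^4 = 0.6356·0.017623 = 0.011202

Final: 0.011202


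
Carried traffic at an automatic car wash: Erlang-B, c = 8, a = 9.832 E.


B(8,9.832) = 0.330390 (Erlang-B)
Carried load = a(1 − B) = 9.832·(1 − 0.330390) = 9.832·0.669610 = 6.5836 E

Final: 6.5836 Erlangs


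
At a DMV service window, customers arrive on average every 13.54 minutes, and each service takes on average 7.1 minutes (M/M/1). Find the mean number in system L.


λ = 60/13.54 = 4.4313 /hr
μ = 60/7.1 = 8.4507 /hr
ρ = λ/μ = 4.4313/8.4507 = 0.5244
L = ρ/(1−ρ) = 0.5244/0.4756 = 1.1025

Final: 1.1025


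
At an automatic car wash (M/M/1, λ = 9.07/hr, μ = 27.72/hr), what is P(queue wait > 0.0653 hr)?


ρ = 9.07/27.72 = 0.3272
P(Wq > t) = ρ·e^{−(μ−λ)t} = 0.3272·e^{−1.2178}
= 0.3272·0.295867 = 0.096808

Final: 0.096808


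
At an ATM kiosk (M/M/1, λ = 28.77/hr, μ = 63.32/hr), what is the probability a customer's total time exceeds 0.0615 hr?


W ~ Exponential(μ−λ) for M/M/1.
μ − λ = 63.32 − 28.77 = 34.5500
P(W > t) = e^{−(μ−λ)t} = e^{−2.1248} = 0.119454

Final: 0.119454


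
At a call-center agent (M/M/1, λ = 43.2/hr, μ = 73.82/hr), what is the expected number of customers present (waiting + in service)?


ρ = λ/μ = 43.2/73.82 = 0.5852
L = ρ/(1−ρ) = 0.5852/(1 − 0.5852) = 0.5852/0.4148 = 1.4108

Final: 1.4108


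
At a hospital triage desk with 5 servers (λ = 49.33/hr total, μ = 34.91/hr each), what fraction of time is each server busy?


ρ = λ/(cμ) = 49.33/(5·34.91) = 49.33/174.55 = 0.2826

Final: 0.2826


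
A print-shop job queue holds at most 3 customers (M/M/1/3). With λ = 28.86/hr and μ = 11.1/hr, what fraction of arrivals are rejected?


ρ = λ/μ = 28.86/11.1 = 2.6000
P_K = (1−ρ)ρ^K/(1−ρ^(K+1)) = (-1.6000·17.576000)/(1 − 45.697600)
= -28.121600/-44.697600 = 0.629152

Final: 0.629152


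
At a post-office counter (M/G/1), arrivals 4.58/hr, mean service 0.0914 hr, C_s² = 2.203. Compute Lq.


ρ = λ·E[S] = 4.58·0.0914 = 0.4186
Lq = ρ²(1+C_s²)/(2(1−ρ)) = 0.1752·(1+2.203)/(2·0.5814)
= 0.1752·3.2030/1.1628 = 0.48271

Final: 0.48271


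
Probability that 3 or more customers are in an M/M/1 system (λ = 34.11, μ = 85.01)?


ρ = 34.11/85.01 = 0.4012
P(N ≥ n) = ρ^n = 0.4012^3 = 0.064600

Final: 0.064600


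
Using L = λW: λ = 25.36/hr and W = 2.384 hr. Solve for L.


L = λW = 25.36·2.384 = 60.4582

Final: 60.4582


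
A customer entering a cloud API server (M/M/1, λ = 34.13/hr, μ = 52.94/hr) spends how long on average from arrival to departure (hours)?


W = 1/(μ−λ) = 1/(52.94 − 34.13) = 1/18.81 = 0.05316 hr

Final: 0.05316 hr


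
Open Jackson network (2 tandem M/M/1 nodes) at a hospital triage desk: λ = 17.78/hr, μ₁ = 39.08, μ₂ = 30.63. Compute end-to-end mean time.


Each node sees arrival rate λ = 17.78/hr (tandem ⇒ throughput preserved).
W₁ = 1/(μ₁−λ) = 1/(39.08−17.78) = 0.04695 hr
W₂ = 1/(μ₂−λ) = 1/(30.63−17.78) = 0.07782 hr
W_total = W₁ + W₂ = 0.04695 + 0.07782 = 0.12477 hr

Final: 0.12477 hr


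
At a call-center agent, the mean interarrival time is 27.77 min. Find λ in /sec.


λ = 1/(interarrival time) in consistent units.
1 second = 0.0166667 min, so λ = 0.0166667/27.77 = 0.0006002 per second

Final: 0.0006002 /sec


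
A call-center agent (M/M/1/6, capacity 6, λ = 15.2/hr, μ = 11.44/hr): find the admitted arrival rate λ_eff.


ρ = 1.3287; P_K = (1−ρ)ρ^6/(1−ρ^7) = 0.286570
λ_eff = λ(1 − P_K) = 15.2·(1 − 0.286570) = 15.2·0.713430 = 10.8441 /hr

Final: 10.8441 /hr


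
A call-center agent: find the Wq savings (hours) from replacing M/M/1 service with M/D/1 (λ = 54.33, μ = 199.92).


ρ = 54.33/199.92 = 0.2718
Wq(M/M/1) = ρ/(μ−λ) = 0.2718/145.59 = 0.001867 hr
Wq(M/D/1) = ρ/(2(μ−λ)) = 0.0009333 hr
Savings = 0.001867 − 0.0009333 = 0.0009333 hr

Final: 0.0009333 hr


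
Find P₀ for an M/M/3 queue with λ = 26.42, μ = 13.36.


a = λ/μ = 26.42/13.36 = 1.9775; ρ = a/c = 0.6592
Σ_{k=0}^{2} a^k/k! (terms k=0..2) = 1.00000 + 1.97754 + 1.95534 = 4.93289
Tail: a^3/(3!(1−ρ)) = 7.73355/(6·0.3408) = 3.78185
P₀ = 1/(4.93289 + 3.78185) = 1/8.71474 = 0.114748

Final: 0.114748


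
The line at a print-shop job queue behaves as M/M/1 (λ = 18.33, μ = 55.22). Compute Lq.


ρ = 18.33/55.22 = 0.3319
Lq = ρ²/(1−ρ) = 0.1102/0.6681 = 0.1649

Final: 0.1649


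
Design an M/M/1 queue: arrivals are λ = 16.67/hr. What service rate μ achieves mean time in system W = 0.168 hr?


W = 1/(μ−λ) ⇒ μ − λ = 1/W = 1/0.168 = 5.9524
μ = λ + 1/W = 16.67 + 5.9524 = 22.6224 per hr

Final: 22.6224 /hr


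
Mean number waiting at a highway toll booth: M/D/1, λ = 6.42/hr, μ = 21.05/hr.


ρ = 6.42/21.05 = 0.3050
M/D/1: Lq = ρ²/(2(1−ρ)) = 0.09302/(2·0.6950) = 0.06692

Final: 0.06692


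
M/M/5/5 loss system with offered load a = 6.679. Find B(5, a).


B(c,a) = (a^c/c!) / Σ_{k=0}^{c} a^k/k!
a^5/5! = 110.758221
Σ terms (k=0..5): 1.00000 + 6.67900 + 22.30452 + 49.65730 + 82.91527 + 110.75822 = 273.314311
B = 110.758221/273.314311 = 0.405241

Final: 0.405241


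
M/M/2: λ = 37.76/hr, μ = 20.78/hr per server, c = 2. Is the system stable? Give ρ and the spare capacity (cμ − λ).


Total capacity cμ = 2·20.78 = 41.56/hr
ρ = λ/(cμ) = 37.76/41.56 = 0.9086
Stable ⇔ ρ < 1: YES
Spare capacity = cμ − λ = 41.56 − 37.76 = 3.80/hr

Final: ρ = 0.9086; stable; margin = 3.80/hr


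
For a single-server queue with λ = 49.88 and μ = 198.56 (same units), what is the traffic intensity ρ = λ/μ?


ρ = λ/μ = 49.88/198.56 = 0.2512

Final: 0.2512


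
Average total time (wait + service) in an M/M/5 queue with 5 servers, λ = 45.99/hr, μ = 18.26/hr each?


a = 2.5186; ρ = 0.5037; P₀ = 0.078545
Lq = P₀·a^c·ρ/(c!(1−ρ)²) = 0.13567
Wq = Lq/λ = 0.13567/45.99 = 0.002950 hr
W = Wq + 1/μ = 0.002950 + 0.05476 = 0.05771 hr

Final: 0.05771 hr


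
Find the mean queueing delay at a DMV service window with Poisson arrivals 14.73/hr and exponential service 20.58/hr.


ρ = 14.73/20.58 = 0.7157
Wq = ρ/(μ−λ) = 0.7157/(20.58 − 14.73) = 0.7157/5.85 = 0.1223 hr

Final: 0.1223 hr


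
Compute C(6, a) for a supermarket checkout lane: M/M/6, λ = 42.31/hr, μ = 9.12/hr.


a = λ/μ = 4.6393; ρ = a/6 = 0.7732
P₀ = 0.007616 (from M/M/c formula)
C(c,a) = [a^c/(c!(1−ρ))]·P₀ = [9969.86143/(720·0.2268)]·0.007616
= 61.05636·0.007616 = 0.464986

Final: 0.464986


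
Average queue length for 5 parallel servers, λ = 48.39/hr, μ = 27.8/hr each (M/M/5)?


a = λ/μ = 1.7406; ρ = a/5 = 0.3481
P₀ = 0.174784
Lq = P₀·a^c·ρ / (c!·(1−ρ)²) = 0.174784·15.97917·0.3481/(120·0.42494)
= 0.01907

Final: 0.01907


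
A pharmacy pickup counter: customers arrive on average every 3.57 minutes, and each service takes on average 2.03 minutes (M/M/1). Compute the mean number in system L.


λ = 60/3.57 = 16.8067 /hr
μ = 60/2.03 = 29.5567 /hr
ρ = λ/μ = 16.8067/29.5567 = 0.5686
L = ρ/(1−ρ) = 0.5686/0.4314 = 1.3182

Final: 1.3182


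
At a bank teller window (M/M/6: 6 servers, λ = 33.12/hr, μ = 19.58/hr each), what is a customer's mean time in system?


a = 1.6915; ρ = 0.2819; P₀ = 0.184141
Lq = P₀·a^c·ρ/(c!(1−ρ)²) = 0.003275
Wq = Lq/λ = 0.003275/33.12 = 0.00009890 hr
W = Wq + 1/μ = 0.00009890 + 0.05107 = 0.05117 hr

Final: 0.05117 hr


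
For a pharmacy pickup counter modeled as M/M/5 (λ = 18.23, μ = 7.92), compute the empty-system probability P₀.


a = λ/μ = 18.23/7.92 = 2.3018; ρ = a/c = 0.4604
Σ_{k=0}^{4} a^k/k! (terms k=0..4) = 1.00000 + 2.30177 + 2.64907 + 2.03251 + 1.16959 = 9.15294
Tail: a^5/(5!(1−ρ)) = 64.61114/(120·0.5396) = 0.99774
P₀ = 1/(9.15294 + 0.99774) = 1/10.15068 = 0.098516

Final: 0.098516


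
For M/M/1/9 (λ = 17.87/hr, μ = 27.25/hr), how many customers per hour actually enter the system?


ρ = 0.6558; P_K = (1−ρ)ρ^9/(1−ρ^10) = 0.007836
λ_eff = λ(1 − P_K) = 17.87·(1 − 0.007836) = 17.87·0.992164 = 17.7300 /hr

Final: 17.7300 /hr


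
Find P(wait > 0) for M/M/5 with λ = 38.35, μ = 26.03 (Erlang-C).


a = λ/μ = 1.4733; ρ = a/5 = 0.2947
P₀ = 0.228837 (from M/M/c formula)
C(c,a) = [a^c/(c!(1−ρ))]·P₀ = [6.94154/(120·0.7053)]·0.228837
= 0.08201·0.228837 = 0.018767

Final: 0.018767


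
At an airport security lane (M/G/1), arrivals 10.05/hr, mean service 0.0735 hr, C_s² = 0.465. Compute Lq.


ρ = λ·E[S] = 10.05·0.0735 = 0.7387
Lq = ρ²(1+C_s²)/(2(1−ρ)) = 0.5456·(1+0.465)/(2·0.2613)
= 0.5456·1.4650/0.5227 = 1.52944

Final: 1.52944


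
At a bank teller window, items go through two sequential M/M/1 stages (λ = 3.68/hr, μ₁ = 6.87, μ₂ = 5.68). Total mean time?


Each node sees arrival rate λ = 3.68/hr (tandem ⇒ throughput preserved).
W₁ = 1/(μ₁−λ) = 1/(6.87−3.68) = 0.31348 hr
W₂ = 1/(μ₂−λ) = 1/(5.68−3.68) = 0.50000 hr
W_total = W₁ + W₂ = 0.31348 + 0.50000 = 0.81348 hr

Final: 0.81348 hr


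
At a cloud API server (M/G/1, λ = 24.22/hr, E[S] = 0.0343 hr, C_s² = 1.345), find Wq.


ρ = λ·E[S] = 24.22·0.0343 = 0.8307
E[S²] = E[S]²(1+C_s²) = 0.0343²·(1+1.345) = 0.002759
Wq = λ·E[S²]/(2(1−ρ)) = 24.22·0.002759/(2·0.1693) = 0.19740 hr

Final: 0.19740 hr


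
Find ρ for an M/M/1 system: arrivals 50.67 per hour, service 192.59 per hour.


ρ = λ/μ = 50.67/192.59 = 0.2631

Final: 0.2631


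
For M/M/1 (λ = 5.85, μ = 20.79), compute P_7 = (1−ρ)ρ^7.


ρ = 5.85/20.79 = 0.2814
P_n = (1−ρ)·ρ^n = (1 − 0.2814)·0.2814^7 = 0.7186·0.0001397 = 0.0001004

Final: 0.0001004


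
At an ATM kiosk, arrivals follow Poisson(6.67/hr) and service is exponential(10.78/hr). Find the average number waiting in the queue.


ρ = 6.67/10.78 = 0.6187
Lq = ρ²/(1−ρ) = 0.3828/0.3813 = 1.0041

Final: 1.0041


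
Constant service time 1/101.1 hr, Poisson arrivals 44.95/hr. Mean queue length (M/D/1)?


ρ = 44.95/101.1 = 0.4446
M/D/1: Lq = ρ²/(2(1−ρ)) = 0.1977/(2·0.5554) = 0.17796

Final: 0.17796


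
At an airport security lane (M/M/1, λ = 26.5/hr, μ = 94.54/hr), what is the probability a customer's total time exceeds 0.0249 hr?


W ~ Exponential(μ−λ) for M/M/1.
μ − λ = 94.54 − 26.5 = 68.0400
P(W > t) = e^{−(μ−λ)t} = e^{−1.6942} = 0.183747

Final: 0.183747


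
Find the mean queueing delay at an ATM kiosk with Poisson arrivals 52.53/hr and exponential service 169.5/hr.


ρ = 52.53/169.5 = 0.3099
Wq = ρ/(μ−λ) = 0.3099/(169.5 − 52.53) = 0.3099/116.97 = 0.002649 hr

Final: 0.002649 hr


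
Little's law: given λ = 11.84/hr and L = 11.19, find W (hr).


W = L/λ = 11.19/11.84 = 0.9451 hr

Final: 0.9451 hr


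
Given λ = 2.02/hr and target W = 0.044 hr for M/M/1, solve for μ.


W = 1/(μ−λ) ⇒ μ − λ = 1/W = 1/0.044 = 22.7273
μ = λ + 1/W = 2.02 + 22.7273 = 24.7473 per hr

Final: 24.7473 /hr


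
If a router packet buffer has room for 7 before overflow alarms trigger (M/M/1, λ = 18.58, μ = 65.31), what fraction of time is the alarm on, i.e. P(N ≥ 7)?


ρ = 18.58/65.31 = 0.2845
P(N ≥ n) = ρ^n = 0.2845^7 = 0.0001508

Final: 0.0001508


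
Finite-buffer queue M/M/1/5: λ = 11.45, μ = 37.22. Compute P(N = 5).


ρ = λ/μ = 11.45/37.22 = 0.3076
P_K = (1−ρ)ρ^K/(1−ρ^(K+1)) = (0.6924·0.002755)/(1 − 0.0008476)
= 0.001908/0.999152 = 0.001909

Final: 0.001909


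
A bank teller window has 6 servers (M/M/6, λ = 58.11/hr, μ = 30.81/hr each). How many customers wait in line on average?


a = λ/μ = 1.8861; ρ = a/6 = 0.3143
P₀ = 0.151509
Lq = P₀·a^c·ρ / (c!·(1−ρ)²) = 0.151509·45.01477·0.3143/(720·0.47012)
= 0.006334

Final: 0.006334


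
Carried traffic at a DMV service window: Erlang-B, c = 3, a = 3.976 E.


B(3,3.976) = 0.448526 (Erlang-B)
Carried load = a(1 − B) = 3.976·(1 − 0.448526) = 3.976·0.551474 = 2.1927 E

Final: 2.1927 Erlangs


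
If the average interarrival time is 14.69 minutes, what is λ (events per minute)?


λ = 1/(interarrival time) in consistent units.
1 minute = 1 min, so λ = 1/14.69 = 0.06807 per minute

Final: 0.06807 /min


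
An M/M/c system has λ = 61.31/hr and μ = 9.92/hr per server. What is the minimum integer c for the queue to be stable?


Stability requires cμ > λ ⇔ c > λ/μ.
λ/μ = 61.31/9.92 = 6.1804
Minimum integer c = ⌊6.1804⌋ + 1 = 7
Check: 7·9.92 = 69.44 > 61.31, while 6·9.92 = 59.52 ≤ 61.31

Final: 7 servers


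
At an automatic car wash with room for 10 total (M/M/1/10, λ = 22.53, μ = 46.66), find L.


ρ = 22.53/46.66 = 0.4829
L = ρ[1 − (K+1)ρ^K + Kρ^(K+1)] / [(1−ρ)(1−ρ^(K+1))]
Numerator: 0.4829·(1 − 11·0.0006889 + 10·0.0003326) = 0.480802
Denominator: (0.5171)·(0.999667) = 0.516973
L = 0.480802/0.516973 = 0.9300

Final: 0.9300


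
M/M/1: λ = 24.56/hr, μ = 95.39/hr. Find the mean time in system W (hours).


W = 1/(μ−λ) = 1/(95.39 − 24.56) = 1/70.83 = 0.01412 hr

Final: 0.01412 hr


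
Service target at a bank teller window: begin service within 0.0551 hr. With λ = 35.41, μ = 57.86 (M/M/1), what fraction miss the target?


ρ = 35.41/57.86 = 0.6120
P(Wq > t) = ρ·e^{−(μ−λ)t} = 0.6120·e^{−1.2370}
= 0.6120·0.290255 = 0.177635

Final: 0.177635


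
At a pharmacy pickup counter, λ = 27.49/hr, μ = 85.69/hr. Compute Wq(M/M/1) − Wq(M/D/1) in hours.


ρ = 27.49/85.69 = 0.3208
Wq(M/M/1) = ρ/(μ−λ) = 0.3208/58.20 = 0.005512 hr
Wq(M/D/1) = ρ/(2(μ−λ)) = 0.002756 hr
Savings = 0.005512 − 0.002756 = 0.002756 hr

Final: 0.002756 hr


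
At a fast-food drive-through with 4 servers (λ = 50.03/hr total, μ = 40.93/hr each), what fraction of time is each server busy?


ρ = λ/(cμ) = 50.03/(4·40.93) = 50.03/163.72 = 0.3056

Final: 0.3056


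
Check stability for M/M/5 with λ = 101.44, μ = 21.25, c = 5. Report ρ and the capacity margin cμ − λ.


Total capacity cμ = 5·21.25 = 106.25/hr
ρ = λ/(cμ) = 101.44/106.25 = 0.9547
Stable ⇔ ρ < 1: YES
Spare capacity = cμ − λ = 106.25 − 101.44 = 4.81/hr

Final: ρ = 0.9547; stable; margin = 4.81/hr


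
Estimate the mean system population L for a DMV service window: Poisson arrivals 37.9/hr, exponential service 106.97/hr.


ρ = λ/μ = 37.9/106.97 = 0.3543
L = ρ/(1−ρ) = 0.3543/(1 − 0.3543) = 0.3543/0.6457 = 0.5487

Final: 0.5487


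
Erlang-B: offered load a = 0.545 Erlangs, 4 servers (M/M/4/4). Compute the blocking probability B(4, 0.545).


B(c,a) = (a^c/c!) / Σ_{k=0}^{c} a^k/k!
a^4/4! = 0.003676
Σ terms (k=0..4): 1.00000 + 0.54500 + 0.14851 + 0.02698 + 0.003676 = 1.724168
B = 0.003676/1.724168 = 0.002132

Final: 0.002132


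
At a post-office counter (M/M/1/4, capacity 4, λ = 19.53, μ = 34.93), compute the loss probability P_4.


ρ = λ/μ = 19.53/34.93 = 0.5591
P_K = (1−ρ)ρ^K/(1−ρ^(K+1)) = (0.4409·0.097727)/(1 − 0.054641)
= 0.043086/0.945359 = 0.045576

Final: 0.045576


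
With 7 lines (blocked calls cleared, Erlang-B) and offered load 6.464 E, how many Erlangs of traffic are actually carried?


B(7,6.464) = 0.215060 (Erlang-B)
Carried load = a(1 − B) = 6.464·(1 − 0.215060) = 6.464·0.784940 = 5.0739 E

Final: 5.0739 Erlangs
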